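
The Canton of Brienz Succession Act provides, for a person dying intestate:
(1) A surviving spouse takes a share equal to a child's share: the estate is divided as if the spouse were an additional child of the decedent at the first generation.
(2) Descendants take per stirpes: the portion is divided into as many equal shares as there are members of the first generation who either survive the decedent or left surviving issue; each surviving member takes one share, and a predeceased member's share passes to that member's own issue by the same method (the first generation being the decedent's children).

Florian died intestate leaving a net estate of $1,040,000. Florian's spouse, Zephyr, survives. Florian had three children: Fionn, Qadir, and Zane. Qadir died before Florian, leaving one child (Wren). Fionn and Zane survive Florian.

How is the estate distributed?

The spouse counts as an additional share at the children's level, so there are 4 primary shares of $260,000. Zephyr takes one such share ($260,000).
The children's combined portion ($780,000) is divided into 3 shares of $260,000: Fionn and Zane each take $260,000; Qadir's $260,000 share passes to Qadir's issue.
Qadir's share ($260,000) passes entirely to Wren.

Zephyr: $260,000; Fionn: $260,000; Wren: $260,000; Zane: $260,000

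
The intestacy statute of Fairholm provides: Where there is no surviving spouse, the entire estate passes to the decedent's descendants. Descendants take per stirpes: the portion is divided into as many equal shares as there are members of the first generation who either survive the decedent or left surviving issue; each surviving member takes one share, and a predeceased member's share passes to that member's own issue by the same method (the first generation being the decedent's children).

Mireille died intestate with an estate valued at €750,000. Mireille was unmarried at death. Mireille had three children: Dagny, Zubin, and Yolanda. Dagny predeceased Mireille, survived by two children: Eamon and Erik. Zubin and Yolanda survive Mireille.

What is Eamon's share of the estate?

Eamon receives €125,000.

The entire €750,000 passes to the descendants.
That amount (€750,000) is divided into 3 shares of €250,000: Zubin and Yolanda each take €250,000; Dagny's €250,000 share passes to Dagny's issue.
Dagny's share (€250,000) is divided into 2 shares of €125,000: Eamon and Erik each take €125,000.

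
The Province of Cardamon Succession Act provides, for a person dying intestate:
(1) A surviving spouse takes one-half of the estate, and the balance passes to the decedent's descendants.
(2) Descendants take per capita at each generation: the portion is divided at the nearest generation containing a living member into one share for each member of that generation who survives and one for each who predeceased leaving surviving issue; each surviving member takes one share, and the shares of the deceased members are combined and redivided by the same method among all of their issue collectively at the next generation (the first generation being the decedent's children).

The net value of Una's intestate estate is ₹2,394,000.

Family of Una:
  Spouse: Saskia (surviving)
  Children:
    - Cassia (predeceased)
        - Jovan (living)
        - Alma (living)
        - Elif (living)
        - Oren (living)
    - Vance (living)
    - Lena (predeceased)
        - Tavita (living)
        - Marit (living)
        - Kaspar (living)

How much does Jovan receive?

Jovan receives ₹114,000.

Saskia takes one-half of ₹2,394,000 = ₹1,197,000. The remaining ₹1,197,000 passes to the descendants.
The descendants' portion (₹1,197,000) is divided at the children's generation into 3 shares of ₹399,000. Vance takes ₹399,000. The 2 shares of the deceased (Cassia and Lena) are combined into a pool of ₹798,000.
That pool (₹798,000) is divided at the grandchildren's generation equally among Jovan, Alma, Elif, Oren, Tavita, Marit, and Kaspar: ₹114,000 each.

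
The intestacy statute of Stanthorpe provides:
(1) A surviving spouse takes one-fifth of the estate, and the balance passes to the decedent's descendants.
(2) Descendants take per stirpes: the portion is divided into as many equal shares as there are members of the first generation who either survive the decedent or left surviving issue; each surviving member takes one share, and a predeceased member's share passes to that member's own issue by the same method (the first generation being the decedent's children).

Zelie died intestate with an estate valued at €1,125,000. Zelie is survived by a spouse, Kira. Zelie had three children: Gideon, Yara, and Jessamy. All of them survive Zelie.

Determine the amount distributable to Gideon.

Kira takes one-fifth of €1,125,000 = €225,000. The remaining €900,000 passes to the descendants.
The descendants' portion (€900,000) is divided into 3 shares of €300,000: Gideon, Yara, and Jessamy each take €300,000.

Gideon receives €300,000.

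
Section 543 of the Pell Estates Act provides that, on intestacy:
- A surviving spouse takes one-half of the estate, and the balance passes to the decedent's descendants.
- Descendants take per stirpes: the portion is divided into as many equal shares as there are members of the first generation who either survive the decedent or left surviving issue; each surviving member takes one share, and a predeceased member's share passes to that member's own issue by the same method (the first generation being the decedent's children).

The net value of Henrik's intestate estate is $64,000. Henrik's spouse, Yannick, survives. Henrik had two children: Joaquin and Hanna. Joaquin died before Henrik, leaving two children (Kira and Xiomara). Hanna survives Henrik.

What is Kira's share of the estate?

Yannick takes one-half of $64,000 = $32,000. The remaining $32,000 passes to the descendants.
The descendants' portion ($32,000) is divided into 2 shares of $16,000: Hanna takes $16,000; Joaquin's $16,000 share passes to Joaquin's issue.
Joaquin's share ($16,000) is divided into 2 shares of $8,000: Kira and Xiomara each take $8,000.

Kira receives $8,000.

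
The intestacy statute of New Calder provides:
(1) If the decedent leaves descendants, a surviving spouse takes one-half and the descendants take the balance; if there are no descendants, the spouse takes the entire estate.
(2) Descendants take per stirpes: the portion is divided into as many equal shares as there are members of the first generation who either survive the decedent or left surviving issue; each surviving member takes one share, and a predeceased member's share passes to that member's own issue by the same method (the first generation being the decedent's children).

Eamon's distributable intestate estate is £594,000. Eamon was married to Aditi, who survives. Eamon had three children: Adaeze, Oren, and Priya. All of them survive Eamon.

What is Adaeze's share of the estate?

Aditi takes one-half of £594,000 = £297,000. The remaining £297,000 passes to the descendants.
The descendants' portion (£297,000) is divided into 3 shares of £99,000: Adaeze, Oren, and Priya each take £99,000.

Adaeze receives £99,000.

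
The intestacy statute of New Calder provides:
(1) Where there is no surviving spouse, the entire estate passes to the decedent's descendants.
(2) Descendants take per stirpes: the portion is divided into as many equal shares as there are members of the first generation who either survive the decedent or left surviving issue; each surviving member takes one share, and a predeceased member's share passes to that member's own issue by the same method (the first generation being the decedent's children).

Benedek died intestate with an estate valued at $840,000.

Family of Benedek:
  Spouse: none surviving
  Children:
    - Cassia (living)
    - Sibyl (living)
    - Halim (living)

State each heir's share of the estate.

The entire $840,000 passes to the descendants.
That amount ($840,000) is divided into 3 shares of $280,000: Cassia, Sibyl, and Halim each take $280,000.

Cassia: $280,000; Sibyl: $280,000; Halim: $280,000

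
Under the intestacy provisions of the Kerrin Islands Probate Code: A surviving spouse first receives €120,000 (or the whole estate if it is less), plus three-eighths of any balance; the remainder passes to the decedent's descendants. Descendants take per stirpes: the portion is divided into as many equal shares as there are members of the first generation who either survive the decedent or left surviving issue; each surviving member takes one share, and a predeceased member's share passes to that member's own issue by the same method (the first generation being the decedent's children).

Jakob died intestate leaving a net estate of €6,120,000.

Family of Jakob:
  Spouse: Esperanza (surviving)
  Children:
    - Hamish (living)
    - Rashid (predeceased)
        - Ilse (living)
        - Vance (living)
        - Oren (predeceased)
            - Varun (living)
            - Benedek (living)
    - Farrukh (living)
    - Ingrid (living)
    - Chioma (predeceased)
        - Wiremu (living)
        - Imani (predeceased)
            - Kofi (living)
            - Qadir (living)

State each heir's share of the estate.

Esperanza first takes €120,000, leaving a balance of €6,000,000. Esperanza then takes three-eighths of the balance (€2,250,000), for a total of €2,370,000. The remaining €3,750,000 passes to the descendants.
The descendants' portion (€3,750,000) is divided into 5 shares of €750,000: Hamish, Farrukh, and Ingrid each take €750,000; Rashid's €750,000 share passes to Rashid's issue; Chioma's €750,000 share passes to Chioma's issue.
Rashid's share (€750,000) is divided into 3 shares of €250,000: Ilse and Vance each take €250,000; Oren's €250,000 share passes to Oren's issue.
Oren's share (€250,000) is divided into 2 shares of €125,000: Varun and Benedek each take €125,000.
Chioma's share (€750,000) is divided into 2 shares of €375,000: Wiremu takes €375,000; Imani's €375,000 share passes to Imani's issue.
Imani's share (€375,000) is divided into 2 shares of €187,500: Kofi and Qadir each take €187,500.

Esperanza: €2,370,000; Hamish: €750,000; Ilse: €250,000; Vance: €250,000; Varun: €125,000; Benedek: €125,000; Farrukh: €750,000; Ingrid: €750,000; Wiremu: €375,000; Kofi: €187,500; Qadir: €187,500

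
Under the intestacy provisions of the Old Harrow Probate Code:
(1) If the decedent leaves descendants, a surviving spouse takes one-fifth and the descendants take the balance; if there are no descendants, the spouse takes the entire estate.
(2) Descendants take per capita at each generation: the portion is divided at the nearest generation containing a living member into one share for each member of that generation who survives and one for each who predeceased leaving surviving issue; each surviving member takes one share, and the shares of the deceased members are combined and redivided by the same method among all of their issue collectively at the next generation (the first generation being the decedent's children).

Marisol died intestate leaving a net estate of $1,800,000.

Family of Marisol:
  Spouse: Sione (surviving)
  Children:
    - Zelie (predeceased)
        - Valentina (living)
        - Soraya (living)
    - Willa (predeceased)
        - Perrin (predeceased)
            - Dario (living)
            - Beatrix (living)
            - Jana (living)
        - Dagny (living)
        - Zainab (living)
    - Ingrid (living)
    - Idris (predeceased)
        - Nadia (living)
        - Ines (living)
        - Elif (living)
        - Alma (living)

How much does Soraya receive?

Soraya receives $120,000.

Sione takes one-fifth of $1,800,000 = $360,000. The remaining $1,440,000 passes to the descendants.
The descendants' portion ($1,440,000) is divided at the children's generation into 4 shares of $360,000. Ingrid takes $360,000. The 3 shares of the deceased (Zelie, Willa, and Idris) are combined into a pool of $1,080,000.
That pool ($1,080,000) is divided at the grandchildren's generation into 9 shares of $120,000. Valentina, Soraya, Dagny, Zainab, Nadia, Ines, Elif, and Alma each take $120,000. The remaining share for the deceased Perrin ($120,000) is carried to the next generation.
That pool ($120,000) is divided at the great-grandchildren's generation equally among Dario, Beatrix, and Jana: $40,000 each.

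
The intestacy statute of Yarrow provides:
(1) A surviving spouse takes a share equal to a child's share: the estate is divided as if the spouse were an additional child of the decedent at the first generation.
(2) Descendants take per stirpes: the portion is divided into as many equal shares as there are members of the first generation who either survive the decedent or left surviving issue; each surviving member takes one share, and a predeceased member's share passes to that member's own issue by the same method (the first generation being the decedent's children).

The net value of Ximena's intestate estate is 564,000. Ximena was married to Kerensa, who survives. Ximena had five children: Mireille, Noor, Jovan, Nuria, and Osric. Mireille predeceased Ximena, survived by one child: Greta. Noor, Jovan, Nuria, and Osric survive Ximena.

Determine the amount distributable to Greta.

Greta receives 94,000.

The spouse counts as an additional share at the children's level, so there are 6 primary shares of 94,000. Kerensa takes one such share (94,000).
The children's combined portion (470,000) is divided into 5 shares of 94,000: Noor, Jovan, Nuria, and Osric each take 94,000; Mireille's 94,000 share passes to Mireille's issue.
Mireille's share (94,000) passes entirely to Greta.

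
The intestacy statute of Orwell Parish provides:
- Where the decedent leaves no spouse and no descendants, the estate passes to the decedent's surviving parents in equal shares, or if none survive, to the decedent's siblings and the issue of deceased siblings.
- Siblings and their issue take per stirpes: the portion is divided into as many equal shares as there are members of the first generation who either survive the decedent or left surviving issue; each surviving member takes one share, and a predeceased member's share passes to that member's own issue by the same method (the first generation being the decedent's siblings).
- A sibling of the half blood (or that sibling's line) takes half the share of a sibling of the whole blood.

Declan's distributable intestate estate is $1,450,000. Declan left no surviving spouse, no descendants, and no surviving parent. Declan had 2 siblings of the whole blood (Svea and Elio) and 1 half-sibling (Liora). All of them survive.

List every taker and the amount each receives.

Liora: $290,000; Svea: $580,000; Elio: $580,000

The entire $1,450,000 passes to the siblings and their issue.
Counting each half-blood sibling's line as half a unit, there are 5/2 units in $1,450,000, so one unit is $580,000. Whole-blood lines (Svea and Elio) take $580,000 each; half-blood lines (Liora) take $290,000 each.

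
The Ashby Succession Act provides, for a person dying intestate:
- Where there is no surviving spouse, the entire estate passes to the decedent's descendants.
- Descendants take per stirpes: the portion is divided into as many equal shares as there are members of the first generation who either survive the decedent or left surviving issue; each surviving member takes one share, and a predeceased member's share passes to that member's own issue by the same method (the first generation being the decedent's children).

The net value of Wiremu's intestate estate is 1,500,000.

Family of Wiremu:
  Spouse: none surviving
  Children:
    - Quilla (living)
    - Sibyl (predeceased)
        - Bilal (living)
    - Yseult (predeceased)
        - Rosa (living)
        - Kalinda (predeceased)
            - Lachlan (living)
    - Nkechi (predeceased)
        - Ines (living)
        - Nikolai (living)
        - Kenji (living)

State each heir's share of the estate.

Quilla: 375,000; Bilal: 375,000; Rosa: 187,500; Lachlan: 187,500; Ines: 125,000; Nikolai: 125,000; Kenji: 125,000

The entire 1,500,000 passes to the descendants.
That amount (1,500,000) is divided into 4 shares of 375,000: Quilla takes 375,000; Sibyl's 375,000 share passes to Sibyl's issue; Yseult's 375,000 share passes to Yseult's issue; Nkechi's 375,000 share passes to Nkechi's issue.
Sibyl's share (375,000) passes entirely to Bilal.
Yseult's share (375,000) is divided into 2 shares of 187,500: Rosa takes 187,500; Kalinda's 187,500 share passes to Kalinda's issue.
Kalinda's share (187,500) passes entirely to Lachlan.
Nkechi's share (375,000) is divided into 3 shares of 125,000: Ines, Nikolai, and Kenji each take 125,000.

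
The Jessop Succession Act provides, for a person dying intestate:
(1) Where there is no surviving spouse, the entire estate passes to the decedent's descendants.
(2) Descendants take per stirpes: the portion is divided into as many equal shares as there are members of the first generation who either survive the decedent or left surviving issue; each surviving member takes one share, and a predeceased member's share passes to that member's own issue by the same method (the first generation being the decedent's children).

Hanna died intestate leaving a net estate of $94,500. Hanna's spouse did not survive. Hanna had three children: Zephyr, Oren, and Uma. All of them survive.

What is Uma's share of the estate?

The entire $94,500 passes to the descendants.
That amount ($94,500) is divided into 3 shares of $31,500: Zephyr, Oren, and Uma each take $31,500.

Uma receives $31,500.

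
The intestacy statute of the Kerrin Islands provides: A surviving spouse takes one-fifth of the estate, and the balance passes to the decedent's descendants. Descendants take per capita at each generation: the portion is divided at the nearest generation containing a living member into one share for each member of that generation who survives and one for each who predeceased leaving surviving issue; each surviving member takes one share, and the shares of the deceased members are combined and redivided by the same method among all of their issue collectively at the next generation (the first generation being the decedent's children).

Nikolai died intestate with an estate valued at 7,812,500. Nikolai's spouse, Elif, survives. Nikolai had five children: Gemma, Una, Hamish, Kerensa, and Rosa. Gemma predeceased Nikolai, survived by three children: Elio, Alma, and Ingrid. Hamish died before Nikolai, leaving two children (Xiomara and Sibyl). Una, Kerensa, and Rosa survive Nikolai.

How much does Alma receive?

Alma receives 500,000.

Elif takes one-fifth of 7,812,500 = 1,562,500. The remaining 6,250,000 passes to the descendants.
The descendants' portion (6,250,000) is divided at the children's generation into 5 shares of 1,250,000. Una, Kerensa, and Rosa each take 1,250,000. The 2 shares of the deceased (Gemma and Hamish) are combined into a pool of 2,500,000.
That pool (2,500,000) is divided at the grandchildren's generation equally among Elio, Alma, Ingrid, Xiomara, and Sibyl: 500,000 each.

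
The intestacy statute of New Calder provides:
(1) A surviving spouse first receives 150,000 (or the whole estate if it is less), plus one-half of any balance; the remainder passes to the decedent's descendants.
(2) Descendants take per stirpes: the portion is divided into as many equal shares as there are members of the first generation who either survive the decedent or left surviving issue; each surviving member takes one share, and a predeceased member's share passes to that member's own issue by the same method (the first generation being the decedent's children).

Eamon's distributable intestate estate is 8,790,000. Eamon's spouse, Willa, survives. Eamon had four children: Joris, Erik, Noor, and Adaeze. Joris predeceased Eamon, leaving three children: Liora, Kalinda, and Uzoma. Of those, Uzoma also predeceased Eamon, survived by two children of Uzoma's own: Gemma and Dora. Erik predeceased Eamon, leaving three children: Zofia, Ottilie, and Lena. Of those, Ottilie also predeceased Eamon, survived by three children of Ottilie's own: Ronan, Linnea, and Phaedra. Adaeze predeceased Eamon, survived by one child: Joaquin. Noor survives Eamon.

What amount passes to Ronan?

Ronan receives 120,000.

Willa first takes 150,000, leaving a balance of 8,640,000. Willa then takes one-half of the balance (4,320,000), for a total of 4,470,000. The remaining 4,320,000 passes to the descendants.
The descendants' portion (4,320,000) is divided into 4 shares of 1,080,000: Noor takes 1,080,000; Joris's 1,080,000 share passes to Joris's issue; Erik's 1,080,000 share passes to Erik's issue; Adaeze's 1,080,000 share passes to Adaeze's issue.
Joris's share (1,080,000) is divided into 3 shares of 360,000: Liora and Kalinda each take 360,000; Uzoma's 360,000 share passes to Uzoma's issue.
Uzoma's share (360,000) is divided into 2 shares of 180,000: Gemma and Dora each take 180,000.
Erik's share (1,080,000) is divided into 3 shares of 360,000: Zofia and Lena each take 360,000; Ottilie's 360,000 share passes to Ottilie's issue.
Ottilie's share (360,000) is divided into 3 shares of 120,000: Ronan, Linnea, and Phaedra each take 120,000.
Adaeze's share (1,080,000) passes entirely to Joaquin.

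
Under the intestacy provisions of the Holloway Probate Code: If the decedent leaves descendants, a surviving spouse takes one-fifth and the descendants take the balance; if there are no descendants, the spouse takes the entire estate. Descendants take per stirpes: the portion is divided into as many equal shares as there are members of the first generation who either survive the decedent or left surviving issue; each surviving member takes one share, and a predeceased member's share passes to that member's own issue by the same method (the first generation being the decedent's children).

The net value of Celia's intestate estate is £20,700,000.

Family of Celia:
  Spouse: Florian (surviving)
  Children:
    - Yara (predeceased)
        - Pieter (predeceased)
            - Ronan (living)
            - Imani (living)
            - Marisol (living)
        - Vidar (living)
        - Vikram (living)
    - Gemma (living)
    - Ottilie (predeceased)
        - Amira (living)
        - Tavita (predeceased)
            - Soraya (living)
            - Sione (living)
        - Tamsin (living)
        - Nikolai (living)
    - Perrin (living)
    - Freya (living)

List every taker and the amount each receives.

Florian: £4,140,000; Ronan: £368,000; Imani: £368,000; Marisol: £368,000; Vidar: £1,104,000; Vikram: £1,104,000; Gemma: £3,312,000; Amira: £828,000; Soraya: £414,000; Sione: £414,000; Tamsin: £828,000; Nikolai: £828,000; Perrin: £3,312,000; Freya: £3,312,000

Florian takes one-fifth of £20,700,000 = £4,140,000. The remaining £16,560,000 passes to the descendants.
The descendants' portion (£16,560,000) is divided into 5 shares of £3,312,000: Gemma, Perrin, and Freya each take £3,312,000; Yara's £3,312,000 share passes to Yara's issue; Ottilie's £3,312,000 share passes to Ottilie's issue.
Yara's share (£3,312,000) is divided into 3 shares of £1,104,000: Vidar and Vikram each take £1,104,000; Pieter's £1,104,000 share passes to Pieter's issue.
Pieter's share (£1,104,000) is divided into 3 shares of £368,000: Ronan, Imani, and Marisol each take £368,000.
Ottilie's share (£3,312,000) is divided into 4 shares of £828,000: Amira, Tamsin, and Nikolai each take £828,000; Tavita's £828,000 share passes to Tavita's issue.
Tavita's share (£828,000) is divided into 2 shares of £414,000: Soraya and Sione each take £414,000.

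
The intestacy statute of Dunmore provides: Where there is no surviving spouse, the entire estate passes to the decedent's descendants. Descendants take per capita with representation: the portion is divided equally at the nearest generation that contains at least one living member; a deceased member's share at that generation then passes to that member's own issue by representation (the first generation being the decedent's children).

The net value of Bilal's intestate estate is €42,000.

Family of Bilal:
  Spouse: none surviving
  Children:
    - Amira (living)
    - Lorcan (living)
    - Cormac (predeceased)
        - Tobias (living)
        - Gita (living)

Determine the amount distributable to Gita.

Gita receives €7,000.

The entire €42,000 passes to the descendants.
That amount (€42,000) is divided into 3 shares of €14,000: Amira and Lorcan each take €14,000; Cormac's €14,000 share passes to Cormac's issue.
Cormac's share (€14,000) is divided into 2 shares of €7,000: Tobias and Gita each take €7,000.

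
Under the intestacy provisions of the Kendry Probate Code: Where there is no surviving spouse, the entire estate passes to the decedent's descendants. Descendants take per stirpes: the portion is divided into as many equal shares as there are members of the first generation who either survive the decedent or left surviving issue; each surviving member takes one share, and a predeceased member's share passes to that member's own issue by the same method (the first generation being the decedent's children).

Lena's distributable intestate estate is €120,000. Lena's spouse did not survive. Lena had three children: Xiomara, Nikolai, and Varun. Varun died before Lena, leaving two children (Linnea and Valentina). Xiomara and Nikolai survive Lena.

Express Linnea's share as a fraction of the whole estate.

The entire €120,000 passes to the descendants.
That amount (€120,000) is divided into 3 shares of €40,000: Xiomara and Nikolai each take €40,000; Varun's €40,000 share passes to Varun's issue.
Varun's share (€40,000) is divided into 2 shares of €20,000: Linnea and Valentina each take €20,000.

Linnea receives 1/6 of the estate.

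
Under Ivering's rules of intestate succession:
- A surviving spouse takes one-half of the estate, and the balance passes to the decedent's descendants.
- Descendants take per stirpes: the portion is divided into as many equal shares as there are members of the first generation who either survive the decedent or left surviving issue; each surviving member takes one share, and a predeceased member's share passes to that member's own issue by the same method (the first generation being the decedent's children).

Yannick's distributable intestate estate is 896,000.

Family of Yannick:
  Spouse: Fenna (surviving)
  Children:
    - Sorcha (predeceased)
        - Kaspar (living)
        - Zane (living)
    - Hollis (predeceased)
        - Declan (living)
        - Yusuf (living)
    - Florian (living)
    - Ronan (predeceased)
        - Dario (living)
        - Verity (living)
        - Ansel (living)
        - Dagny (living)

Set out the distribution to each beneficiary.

Fenna: 448,000; Kaspar: 56,000; Zane: 56,000; Declan: 56,000; Yusuf: 56,000; Florian: 112,000; Dario: 28,000; Verity: 28,000; Ansel: 28,000; Dagny: 28,000

Fenna takes one-half of 896,000 = 448,000. The remaining 448,000 passes to the descendants.
The descendants' portion (448,000) is divided into 4 shares of 112,000: Florian takes 112,000; Sorcha's 112,000 share passes to Sorcha's issue; Hollis's 112,000 share passes to Hollis's issue; Ronan's 112,000 share passes to Ronan's issue.
Sorcha's share (112,000) is divided into 2 shares of 56,000: Kaspar and Zane each take 56,000.
Hollis's share (112,000) is divided into 2 shares of 56,000: Declan and Yusuf each take 56,000.
Ronan's share (112,000) is divided into 4 shares of 28,000: Dario, Verity, Ansel, and Dagny each take 28,000.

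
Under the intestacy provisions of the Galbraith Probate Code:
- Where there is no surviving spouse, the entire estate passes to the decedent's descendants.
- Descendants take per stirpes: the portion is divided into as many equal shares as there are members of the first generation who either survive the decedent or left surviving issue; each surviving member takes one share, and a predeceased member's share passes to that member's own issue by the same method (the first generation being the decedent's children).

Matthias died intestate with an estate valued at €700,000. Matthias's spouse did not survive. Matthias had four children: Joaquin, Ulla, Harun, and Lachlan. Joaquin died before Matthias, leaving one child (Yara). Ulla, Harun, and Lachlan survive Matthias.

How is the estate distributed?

Yara: €175,000; Ulla: €175,000; Harun: €175,000; Lachlan: €175,000

The entire €700,000 passes to the descendants.
That amount (€700,000) is divided into 4 shares of €175,000: Ulla, Harun, and Lachlan each take €175,000; Joaquin's €175,000 share passes to Joaquin's issue.
Joaquin's share (€175,000) passes entirely to Yara.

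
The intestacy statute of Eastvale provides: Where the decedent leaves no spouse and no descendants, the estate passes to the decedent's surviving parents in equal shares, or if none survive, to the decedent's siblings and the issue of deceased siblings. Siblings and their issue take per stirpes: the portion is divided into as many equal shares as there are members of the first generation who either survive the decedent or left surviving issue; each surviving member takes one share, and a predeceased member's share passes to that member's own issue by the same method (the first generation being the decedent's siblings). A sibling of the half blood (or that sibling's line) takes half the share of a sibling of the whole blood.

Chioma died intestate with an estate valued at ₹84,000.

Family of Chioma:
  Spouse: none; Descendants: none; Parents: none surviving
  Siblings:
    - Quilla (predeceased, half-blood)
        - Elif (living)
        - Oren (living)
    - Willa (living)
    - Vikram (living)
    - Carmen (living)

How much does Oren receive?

Oren receives ₹6,000.

The entire ₹84,000 passes to the siblings and their issue.
Counting each half-blood sibling's line as half a unit, there are 7/2 units in ₹84,000, so one unit is ₹24,000. Whole-blood lines (Willa, Vikram, and Carmen) take ₹24,000 each; half-blood lines (Quilla) take ₹12,000 each.
Quilla's share (₹12,000) is divided into 2 shares of ₹6,000: Elif and Oren each take ₹6,000.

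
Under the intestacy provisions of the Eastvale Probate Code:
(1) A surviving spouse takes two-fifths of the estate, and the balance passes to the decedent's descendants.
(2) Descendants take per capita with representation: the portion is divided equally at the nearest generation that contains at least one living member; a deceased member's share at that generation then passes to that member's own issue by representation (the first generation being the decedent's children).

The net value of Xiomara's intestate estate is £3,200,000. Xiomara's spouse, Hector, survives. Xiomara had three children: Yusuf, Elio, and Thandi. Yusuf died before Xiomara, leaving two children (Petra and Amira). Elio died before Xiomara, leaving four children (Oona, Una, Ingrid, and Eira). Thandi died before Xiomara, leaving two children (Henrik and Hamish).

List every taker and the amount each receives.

Hector: £1,280,000; Petra: £240,000; Amira: £240,000; Oona: £240,000; Una: £240,000; Ingrid: £240,000; Eira: £240,000; Henrik: £240,000; Hamish: £240,000

Hector takes two-fifths of £3,200,000 = £1,280,000. The remaining £1,920,000 passes to the descendants.
No child survives, so the initial division is made at the grandchildren's generation.
The descendants' portion (£1,920,000) is divided into 8 shares of £240,000: Petra, Amira, Oona, Una, Ingrid, Eira, Henrik, and Hamish each take £240,000.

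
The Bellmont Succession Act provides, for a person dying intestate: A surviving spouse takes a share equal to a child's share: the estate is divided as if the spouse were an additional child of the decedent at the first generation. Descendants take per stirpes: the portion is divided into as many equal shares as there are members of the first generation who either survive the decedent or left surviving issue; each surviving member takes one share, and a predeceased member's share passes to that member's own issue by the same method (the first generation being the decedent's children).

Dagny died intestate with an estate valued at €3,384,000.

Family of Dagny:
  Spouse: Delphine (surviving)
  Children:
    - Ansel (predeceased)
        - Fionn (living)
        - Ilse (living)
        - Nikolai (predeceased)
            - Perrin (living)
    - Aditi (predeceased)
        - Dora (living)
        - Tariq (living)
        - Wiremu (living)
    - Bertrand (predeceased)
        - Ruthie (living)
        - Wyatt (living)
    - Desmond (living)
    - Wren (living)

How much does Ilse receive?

The spouse counts as an additional share at the children's level, so there are 6 primary shares of €564,000. Delphine takes one such share (€564,000).
The children's combined portion (€2,820,000) is divided into 5 shares of €564,000: Desmond and Wren each take €564,000; Ansel's €564,000 share passes to Ansel's issue; Aditi's €564,000 share passes to Aditi's issue; Bertrand's €564,000 share passes to Bertrand's issue.
Ansel's share (€564,000) is divided into 3 shares of €188,000: Fionn and Ilse each take €188,000; Nikolai's €188,000 share passes to Nikolai's issue.
Nikolai's share (€188,000) passes entirely to Perrin.
Aditi's share (€564,000) is divided into 3 shares of €188,000: Dora, Tariq, and Wiremu each take €188,000.
Bertrand's share (€564,000) is divided into 2 shares of €282,000: Ruthie and Wyatt each take €282,000.

Ilse receives €188,000.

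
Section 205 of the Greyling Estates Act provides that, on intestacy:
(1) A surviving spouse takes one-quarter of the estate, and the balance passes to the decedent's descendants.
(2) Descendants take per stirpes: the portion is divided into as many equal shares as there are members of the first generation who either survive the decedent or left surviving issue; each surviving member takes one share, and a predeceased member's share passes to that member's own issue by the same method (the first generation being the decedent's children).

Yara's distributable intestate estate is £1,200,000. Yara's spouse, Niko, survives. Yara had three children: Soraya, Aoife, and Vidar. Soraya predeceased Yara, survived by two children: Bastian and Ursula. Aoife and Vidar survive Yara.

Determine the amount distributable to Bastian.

Bastian receives £150,000.

Niko takes one-quarter of £1,200,000 = £300,000. The remaining £900,000 passes to the descendants.
The descendants' portion (£900,000) is divided into 3 shares of £300,000: Aoife and Vidar each take £300,000; Soraya's £300,000 share passes to Soraya's issue.
Soraya's share (£300,000) is divided into 2 shares of £150,000: Bastian and Ursula each take £150,000.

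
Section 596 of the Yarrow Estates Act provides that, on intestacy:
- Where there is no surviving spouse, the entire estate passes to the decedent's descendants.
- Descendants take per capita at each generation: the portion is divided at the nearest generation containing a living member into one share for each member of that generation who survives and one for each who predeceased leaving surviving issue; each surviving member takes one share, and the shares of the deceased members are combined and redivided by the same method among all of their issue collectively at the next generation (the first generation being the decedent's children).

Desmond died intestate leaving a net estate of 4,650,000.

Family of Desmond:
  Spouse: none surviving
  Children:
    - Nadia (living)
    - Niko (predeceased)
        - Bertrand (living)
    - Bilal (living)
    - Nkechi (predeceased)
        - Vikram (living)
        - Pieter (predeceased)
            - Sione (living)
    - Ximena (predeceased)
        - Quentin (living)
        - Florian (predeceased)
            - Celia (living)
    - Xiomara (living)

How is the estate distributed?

The entire 4,650,000 passes to the descendants.
That amount (4,650,000) is divided at the children's generation into 6 shares of 775,000. Nadia, Bilal, and Xiomara each take 775,000. The 3 shares of the deceased (Niko, Nkechi, and Ximena) are combined into a pool of 2,325,000.
That pool (2,325,000) is divided at the grandchildren's generation into 5 shares of 465,000. Bertrand, Vikram, and Quentin each take 465,000. The 2 shares of the deceased (Pieter and Florian) are combined into a pool of 930,000.
That pool (930,000) is divided at the great-grandchildren's generation equally among Sione and Celia: 465,000 each.

Nadia: 775,000; Bertrand: 465,000; Bilal: 775,000; Vikram: 465,000; Sione: 465,000; Quentin: 465,000; Celia: 465,000; Xiomara: 775,000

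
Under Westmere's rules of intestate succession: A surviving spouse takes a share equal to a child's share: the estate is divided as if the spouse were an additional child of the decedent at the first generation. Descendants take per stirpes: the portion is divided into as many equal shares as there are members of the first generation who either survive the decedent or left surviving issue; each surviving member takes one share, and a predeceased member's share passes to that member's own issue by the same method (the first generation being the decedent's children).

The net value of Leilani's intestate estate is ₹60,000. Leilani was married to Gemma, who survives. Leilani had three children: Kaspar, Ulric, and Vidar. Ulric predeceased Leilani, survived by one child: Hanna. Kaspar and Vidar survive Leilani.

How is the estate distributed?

Gemma: ₹15,000; Kaspar: ₹15,000; Hanna: ₹15,000; Vidar: ₹15,000

The spouse counts as an additional share at the children's level, so there are 4 primary shares of ₹15,000. Gemma takes one such share (₹15,000).
The children's combined portion (₹45,000) is divided into 3 shares of ₹15,000: Kaspar and Vidar each take ₹15,000; Ulric's ₹15,000 share passes to Ulric's issue.
Ulric's share (₹15,000) passes entirely to Hanna.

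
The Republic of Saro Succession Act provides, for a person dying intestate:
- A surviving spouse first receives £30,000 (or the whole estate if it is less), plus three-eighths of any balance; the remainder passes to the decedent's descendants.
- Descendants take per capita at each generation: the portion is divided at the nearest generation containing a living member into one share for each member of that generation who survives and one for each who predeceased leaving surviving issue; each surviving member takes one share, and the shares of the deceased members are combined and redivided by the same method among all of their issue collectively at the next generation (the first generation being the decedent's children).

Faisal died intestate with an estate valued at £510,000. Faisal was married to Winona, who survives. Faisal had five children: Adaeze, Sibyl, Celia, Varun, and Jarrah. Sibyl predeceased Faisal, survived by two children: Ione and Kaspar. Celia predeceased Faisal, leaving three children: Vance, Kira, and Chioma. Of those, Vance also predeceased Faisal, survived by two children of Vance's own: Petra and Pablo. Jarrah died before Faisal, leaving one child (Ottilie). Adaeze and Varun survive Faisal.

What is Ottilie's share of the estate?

Winona first takes £30,000, leaving a balance of £480,000. Winona then takes three-eighths of the balance (£180,000), for a total of £210,000. The remaining £300,000 passes to the descendants.
The descendants' portion (£300,000) is divided at the children's generation into 5 shares of £60,000. Adaeze and Varun each take £60,000. The 3 shares of the deceased (Sibyl, Celia, and Jarrah) are combined into a pool of £180,000.
That pool (£180,000) is divided at the grandchildren's generation into 6 shares of £30,000. Ione, Kaspar, Kira, Chioma, and Ottilie each take £30,000. The remaining share for the deceased Vance (£30,000) is carried to the next generation.
That pool (£30,000) is divided at the great-grandchildren's generation equally among Petra and Pablo: £15,000 each.

Ottilie receives £30,000.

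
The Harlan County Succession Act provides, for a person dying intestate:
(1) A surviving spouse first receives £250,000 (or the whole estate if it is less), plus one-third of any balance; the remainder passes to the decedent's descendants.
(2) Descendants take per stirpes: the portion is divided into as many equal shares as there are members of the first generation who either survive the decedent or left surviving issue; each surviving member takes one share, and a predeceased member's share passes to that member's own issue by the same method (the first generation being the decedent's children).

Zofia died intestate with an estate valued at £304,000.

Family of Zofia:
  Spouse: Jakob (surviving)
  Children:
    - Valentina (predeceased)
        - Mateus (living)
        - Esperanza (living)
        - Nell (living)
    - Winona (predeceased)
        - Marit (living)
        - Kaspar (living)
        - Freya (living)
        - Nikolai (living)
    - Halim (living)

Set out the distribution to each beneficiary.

Jakob: £268,000; Mateus: £4,000; Esperanza: £4,000; Nell: £4,000; Marit: £3,000; Kaspar: £3,000; Freya: £3,000; Nikolai: £3,000; Halim: £12,000

Jakob first takes £250,000, leaving a balance of £54,000. Jakob then takes one-third of the balance (£18,000), for a total of £268,000. The remaining £36,000 passes to the descendants.
The descendants' portion (£36,000) is divided into 3 shares of £12,000: Halim takes £12,000; Valentina's £12,000 share passes to Valentina's issue; Winona's £12,000 share passes to Winona's issue.
Valentina's share (£12,000) is divided into 3 shares of £4,000: Mateus, Esperanza, and Nell each take £4,000.
Winona's share (£12,000) is divided into 4 shares of £3,000: Marit, Kaspar, Freya, and Nikolai each take £3,000.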